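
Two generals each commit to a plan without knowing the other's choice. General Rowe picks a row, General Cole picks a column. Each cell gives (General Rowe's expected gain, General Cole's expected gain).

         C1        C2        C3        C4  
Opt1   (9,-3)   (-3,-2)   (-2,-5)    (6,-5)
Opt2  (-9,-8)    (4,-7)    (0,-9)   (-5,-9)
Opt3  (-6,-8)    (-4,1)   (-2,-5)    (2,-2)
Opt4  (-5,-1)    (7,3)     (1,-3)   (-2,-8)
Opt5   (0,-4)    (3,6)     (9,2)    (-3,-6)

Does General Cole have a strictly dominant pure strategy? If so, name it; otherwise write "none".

C2

C2 vs C1: Opt1: -2>-3, Opt2: -7>-8, Opt3: 1>-8, Opt4: 3>-1, Opt5: 6>-4.
C2 vs C3: Opt1: -2>-5, Opt2: -7>-9, Opt3: 1>-5, Opt4: 3>-3, Opt5: 6>2.
C2 vs C4: Opt1: -2>-5, Opt2: -7>-9, Opt3: 1>-2, Opt4: 3>-8, Opt5: 6>-6.
C2 strictly beats every other strategy against every opponent action, so it is strictly dominant.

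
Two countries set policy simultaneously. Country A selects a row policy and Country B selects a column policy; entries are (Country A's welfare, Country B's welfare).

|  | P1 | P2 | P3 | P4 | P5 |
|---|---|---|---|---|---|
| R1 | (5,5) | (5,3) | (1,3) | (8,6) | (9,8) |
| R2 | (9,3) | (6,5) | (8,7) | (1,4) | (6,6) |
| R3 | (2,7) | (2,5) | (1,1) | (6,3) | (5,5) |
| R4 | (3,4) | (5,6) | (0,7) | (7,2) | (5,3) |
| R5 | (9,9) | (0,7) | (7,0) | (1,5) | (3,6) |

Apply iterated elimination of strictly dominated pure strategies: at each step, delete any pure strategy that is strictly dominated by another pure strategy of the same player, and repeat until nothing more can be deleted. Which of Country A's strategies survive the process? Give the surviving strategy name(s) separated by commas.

R1, R2, R5

Country B's strategy P4 is strictly dominated by P5 (R1: 8>6, R2: 6>4, R3: 5>3, R4: 3>2, R5: 6>5) and is removed.
For Country A, R2 strictly dominates R3 on the remaining columns (P1: 9>2, P2: 6>2, P3: 8>1, P5: 6>5); eliminate R3.
Country A's strategy R4 is strictly dominated by R2 (P1: 9>3, P2: 6>5, P3: 8>0, P5: 6>5) and is removed.
Among the remaining strategies, none is strictly dominated by another pure strategy of the same player, so the elimination stops.
Surviving strategies — Country A: {R1, R2, R5}; Country B: {P1, P2, P3, P5}.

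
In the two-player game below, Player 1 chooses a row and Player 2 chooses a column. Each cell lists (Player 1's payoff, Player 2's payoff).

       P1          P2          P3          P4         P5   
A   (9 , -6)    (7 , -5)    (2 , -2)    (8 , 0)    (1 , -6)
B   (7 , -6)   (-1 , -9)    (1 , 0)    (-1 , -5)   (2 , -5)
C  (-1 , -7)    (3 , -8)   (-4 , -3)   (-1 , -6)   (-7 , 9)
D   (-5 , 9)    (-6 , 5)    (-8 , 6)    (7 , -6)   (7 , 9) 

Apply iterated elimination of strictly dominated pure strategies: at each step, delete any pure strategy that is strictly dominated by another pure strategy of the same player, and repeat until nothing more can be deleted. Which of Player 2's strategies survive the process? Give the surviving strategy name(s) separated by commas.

P1, P3, P4, P5

Row C is eliminated: A beats it against every remaining column (P1: 9>-1, P2: 7>3, P3: 2>-4, P4: 8>-1, P5: 1>-7).
Column P2 is eliminated: P3 beats it against every remaining row (A: -2>-5, B: 0>-9, D: 6>5).
Among the remaining strategies, none is strictly dominated by another pure strategy of the same player, so the elimination stops.
Surviving strategies — Player 1: {A, B, D}; Player 2: {P1, P3, P4, P5}.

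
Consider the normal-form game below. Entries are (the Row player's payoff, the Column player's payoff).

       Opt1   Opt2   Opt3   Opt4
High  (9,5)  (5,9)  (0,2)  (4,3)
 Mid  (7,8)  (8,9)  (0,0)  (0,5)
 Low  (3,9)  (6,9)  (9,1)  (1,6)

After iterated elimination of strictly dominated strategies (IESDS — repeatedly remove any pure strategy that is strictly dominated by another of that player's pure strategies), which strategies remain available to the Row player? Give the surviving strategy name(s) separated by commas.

Column Opt3 is eliminated: Opt1 beats it against every remaining row (High: 5>2, Mid: 8>0, Low: 9>1).
The Column player's strategy Opt4 is strictly dominated by Opt1 (High: 5>3, Mid: 8>5, Low: 9>6) and is removed.
Row Low is eliminated: Mid beats it against every remaining column (Opt1: 7>3, Opt2: 8>6).
The Column player's strategy Opt1 is strictly dominated by Opt2 (High: 9>5, Mid: 9>8) and is removed.
For the Row player, Mid strictly dominates High on the remaining columns (Opt2: 8>5); eliminate High.
Among the remaining strategies, none is strictly dominated by another pure strategy of the same player, so the elimination stops.
Surviving strategies — the Row player: {Mid}; the Column player: {Opt2}.

Mid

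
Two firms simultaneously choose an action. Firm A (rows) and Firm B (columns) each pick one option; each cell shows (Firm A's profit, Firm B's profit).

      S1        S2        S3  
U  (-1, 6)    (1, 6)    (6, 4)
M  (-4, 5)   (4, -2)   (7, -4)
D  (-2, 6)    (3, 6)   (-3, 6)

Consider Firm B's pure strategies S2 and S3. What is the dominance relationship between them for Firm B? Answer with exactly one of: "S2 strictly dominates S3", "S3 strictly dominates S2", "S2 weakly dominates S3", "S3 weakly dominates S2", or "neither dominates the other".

Compare S2 to S3 across each opponent action: U: 6>4, M: -2>-4, D: 6=6.
S2 is at least as good everywhere and strictly better somewhere (tied only at D), so S2 weakly but not strictly dominates S3.

S2 weakly dominates S3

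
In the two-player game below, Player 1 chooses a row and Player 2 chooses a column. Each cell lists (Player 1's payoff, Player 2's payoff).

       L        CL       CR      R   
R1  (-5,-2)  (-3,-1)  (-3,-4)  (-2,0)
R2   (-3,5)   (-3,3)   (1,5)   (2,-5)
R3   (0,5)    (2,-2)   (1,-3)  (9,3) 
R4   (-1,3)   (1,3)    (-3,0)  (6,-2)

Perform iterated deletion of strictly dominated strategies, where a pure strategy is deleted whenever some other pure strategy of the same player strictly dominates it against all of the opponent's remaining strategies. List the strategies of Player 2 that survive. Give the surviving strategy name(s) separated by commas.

L, CR

Player 1's strategy R1 is strictly dominated by R3 (L: 0>-5, CL: 2>-3, CR: 1>-3, R: 9>-2) and is removed.
Player 1's strategy R4 is strictly dominated by R3 (L: 0>-1, CL: 2>1, CR: 1>-3, R: 9>6) and is removed.
Player 2's strategy CL is strictly dominated by L (R2: 5>3, R3: 5>-2) and is removed.
Player 2's strategy R is strictly dominated by L (R2: 5>-5, R3: 5>3) and is removed.
Among the remaining strategies, none is strictly dominated by another pure strategy of the same player, so the elimination stops.
Surviving strategies — Player 1: {R2, R3}; Player 2: {L, CR}.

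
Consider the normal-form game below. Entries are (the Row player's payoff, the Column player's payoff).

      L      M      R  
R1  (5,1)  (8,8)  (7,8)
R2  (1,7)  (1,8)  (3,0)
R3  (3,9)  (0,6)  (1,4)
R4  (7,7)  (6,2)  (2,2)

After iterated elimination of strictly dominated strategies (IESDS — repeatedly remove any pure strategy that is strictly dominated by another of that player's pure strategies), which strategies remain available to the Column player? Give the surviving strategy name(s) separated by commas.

For the Row player, R1 strictly dominates R2 on the remaining columns (L: 5>1, M: 8>1, R: 7>3); eliminate R2.
The Row player's strategy R3 is strictly dominated by R1 (L: 5>3, M: 8>0, R: 7>1) and is removed.
Among the remaining strategies, none is strictly dominated by another pure strategy of the same player, so the elimination stops.
Surviving strategies — the Row player: {R1, R4}; the Column player: {L, M, R}.

L, M, R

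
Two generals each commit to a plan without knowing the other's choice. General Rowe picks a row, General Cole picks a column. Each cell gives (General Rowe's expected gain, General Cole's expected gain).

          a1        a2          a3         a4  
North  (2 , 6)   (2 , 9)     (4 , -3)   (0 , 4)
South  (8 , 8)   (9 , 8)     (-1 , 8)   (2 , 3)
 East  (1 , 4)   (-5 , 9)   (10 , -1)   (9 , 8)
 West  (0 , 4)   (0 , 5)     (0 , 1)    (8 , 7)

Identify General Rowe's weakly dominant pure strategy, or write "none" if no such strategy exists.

none

North fails to dominate South at a1 (2<8).
South fails to dominate North at a3 (-1<4).
East fails to dominate North at a1 (1<2).
West fails to dominate North at a1 (0<2).
No single strategy dominates all the others.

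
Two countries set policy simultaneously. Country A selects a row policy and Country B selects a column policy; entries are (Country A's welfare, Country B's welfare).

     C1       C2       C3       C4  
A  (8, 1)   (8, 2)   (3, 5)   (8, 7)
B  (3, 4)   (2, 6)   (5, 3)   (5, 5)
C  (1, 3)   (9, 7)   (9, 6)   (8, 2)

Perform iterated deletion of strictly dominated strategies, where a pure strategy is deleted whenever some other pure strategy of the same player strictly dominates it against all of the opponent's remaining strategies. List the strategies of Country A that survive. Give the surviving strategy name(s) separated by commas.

For Country B, C2 strictly dominates C1 on the remaining rows (A: 2>1, B: 6>4, C: 7>3); eliminate C1.
For Country A, C strictly dominates B on the remaining columns (C2: 9>2, C3: 9>5, C4: 8>5); eliminate B.
Among the remaining strategies, none is strictly dominated by another pure strategy of the same player, so the elimination stops.
Surviving strategies — Country A: {A, C}; Country B: {C2, C3, C4}.

A, C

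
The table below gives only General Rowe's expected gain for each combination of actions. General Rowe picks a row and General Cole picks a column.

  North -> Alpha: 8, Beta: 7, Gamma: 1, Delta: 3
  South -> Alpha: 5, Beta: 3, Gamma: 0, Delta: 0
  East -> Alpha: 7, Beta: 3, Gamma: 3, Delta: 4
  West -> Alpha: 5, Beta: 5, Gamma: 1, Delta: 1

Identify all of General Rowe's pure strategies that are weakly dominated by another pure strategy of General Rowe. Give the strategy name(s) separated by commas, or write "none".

South, West

North: no other strategy beats it everywhere (South at Alpha (8>5); East at Alpha (8>7); West at Alpha (8>5)).
South is weakly dominated by North (Alpha: 8>5, Beta: 7>3, Gamma: 1>0, Delta: 3>0).
East is not dominated — it holds its own against North at Gamma (3>1); South at Alpha (7>5); West at Alpha (7>5).
West is weakly dominated by North (Alpha: 8>5, Beta: 7>5, Gamma: 1=1, Delta: 3>1).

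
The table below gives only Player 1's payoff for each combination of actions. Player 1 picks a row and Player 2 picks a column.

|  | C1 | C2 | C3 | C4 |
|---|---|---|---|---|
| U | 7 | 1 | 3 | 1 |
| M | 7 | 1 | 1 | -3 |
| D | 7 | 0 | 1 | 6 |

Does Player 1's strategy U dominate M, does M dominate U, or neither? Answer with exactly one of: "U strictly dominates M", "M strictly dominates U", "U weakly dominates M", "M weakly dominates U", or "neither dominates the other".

U weakly dominates M

Compare U to M across each choice by Player 2: C1: 7=7, C2: 1=1, C3: 3>1, C4: 1>-3.
U is at least as good everywhere and strictly better somewhere (tied only at C1, C2), so U weakly but not strictly dominates M.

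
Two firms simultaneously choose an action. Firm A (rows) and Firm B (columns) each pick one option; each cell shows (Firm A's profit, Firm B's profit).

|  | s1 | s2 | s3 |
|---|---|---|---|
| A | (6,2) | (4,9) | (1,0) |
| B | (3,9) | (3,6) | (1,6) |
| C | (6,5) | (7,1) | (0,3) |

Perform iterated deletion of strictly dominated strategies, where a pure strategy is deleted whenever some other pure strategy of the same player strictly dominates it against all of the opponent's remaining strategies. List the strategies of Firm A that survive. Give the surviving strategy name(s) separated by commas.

Firm B's strategy s3 is strictly dominated by s1 (A: 2>0, B: 9>6, C: 5>3) and is removed.
Firm A's strategy B is strictly dominated by A (s1: 6>3, s2: 4>3) and is removed.
Among the remaining strategies, none is strictly dominated by another pure strategy of the same player, so the elimination stops.
Surviving strategies — Firm A: {A, C}; Firm B: {s1, s2}.

A, C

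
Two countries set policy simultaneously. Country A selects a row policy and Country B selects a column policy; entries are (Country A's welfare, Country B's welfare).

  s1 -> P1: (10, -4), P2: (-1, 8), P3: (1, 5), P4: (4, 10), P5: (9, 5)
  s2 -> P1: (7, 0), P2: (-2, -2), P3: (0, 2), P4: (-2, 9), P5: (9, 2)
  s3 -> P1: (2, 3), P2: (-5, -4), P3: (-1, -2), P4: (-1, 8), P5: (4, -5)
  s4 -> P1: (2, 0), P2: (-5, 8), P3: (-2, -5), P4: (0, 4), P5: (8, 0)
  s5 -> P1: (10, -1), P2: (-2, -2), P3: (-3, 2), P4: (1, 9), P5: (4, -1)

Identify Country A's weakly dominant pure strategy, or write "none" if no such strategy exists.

s1

s1 vs s2: P1: 10>7, P2: -1>-2, P3: 1>0, P4: 4>-2, P5: 9=9.
s1 vs s3: P1: 10>2, P2: -1>-5, P3: 1>-1, P4: 4>-1, P5: 9>4.
s1 vs s4: P1: 10>2, P2: -1>-5, P3: 1>-2, P4: 4>0, P5: 9>8.
s1 vs s5: P1: 10=10, P2: -1>-2, P3: 1>-3, P4: 4>1, P5: 9>4.
s1 is at least as good as every other strategy against every opponent action, so it is weakly dominant.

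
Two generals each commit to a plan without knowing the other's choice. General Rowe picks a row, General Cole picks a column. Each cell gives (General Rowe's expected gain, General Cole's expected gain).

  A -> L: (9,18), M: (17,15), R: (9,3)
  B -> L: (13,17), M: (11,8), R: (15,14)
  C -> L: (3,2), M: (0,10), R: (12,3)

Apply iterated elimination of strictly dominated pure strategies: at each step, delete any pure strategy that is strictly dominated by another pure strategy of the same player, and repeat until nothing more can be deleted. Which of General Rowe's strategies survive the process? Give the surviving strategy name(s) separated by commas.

B

Row C is eliminated: B beats it against every remaining column (L: 13>3, M: 11>0, R: 15>12).
For General Cole, L strictly dominates M on the remaining rows (A: 18>15, B: 17>8); eliminate M.
General Rowe's strategy A is strictly dominated by B (L: 13>9, R: 15>9) and is removed.
General Cole's strategy R is strictly dominated by L (B: 17>14) and is removed.
Among the remaining strategies, none is strictly dominated by another pure strategy of the same player, so the elimination stops.
Surviving strategies — General Rowe: {B}; General Cole: {L}.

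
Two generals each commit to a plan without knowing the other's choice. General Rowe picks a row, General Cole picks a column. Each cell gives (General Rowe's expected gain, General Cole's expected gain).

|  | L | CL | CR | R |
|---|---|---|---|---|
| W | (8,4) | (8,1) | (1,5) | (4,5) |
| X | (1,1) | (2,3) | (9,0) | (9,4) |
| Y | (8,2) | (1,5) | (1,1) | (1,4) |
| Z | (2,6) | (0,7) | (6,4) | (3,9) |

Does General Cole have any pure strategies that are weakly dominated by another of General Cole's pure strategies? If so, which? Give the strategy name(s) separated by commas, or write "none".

L is weakly dominated by R (W: 5>4, X: 4>1, Y: 4>2, Z: 9>6).
CL is not dominated — it holds its own against L at X (3>1); CR at X (3>0); R at Y (5>4).
R weakly dominates CR — W: 5=5, X: 4>0, Y: 4>1, Z: 9>4.
Nothing dominates R: L at W (5>4); CL at W (5>1); CR at X (4>0).

L, CR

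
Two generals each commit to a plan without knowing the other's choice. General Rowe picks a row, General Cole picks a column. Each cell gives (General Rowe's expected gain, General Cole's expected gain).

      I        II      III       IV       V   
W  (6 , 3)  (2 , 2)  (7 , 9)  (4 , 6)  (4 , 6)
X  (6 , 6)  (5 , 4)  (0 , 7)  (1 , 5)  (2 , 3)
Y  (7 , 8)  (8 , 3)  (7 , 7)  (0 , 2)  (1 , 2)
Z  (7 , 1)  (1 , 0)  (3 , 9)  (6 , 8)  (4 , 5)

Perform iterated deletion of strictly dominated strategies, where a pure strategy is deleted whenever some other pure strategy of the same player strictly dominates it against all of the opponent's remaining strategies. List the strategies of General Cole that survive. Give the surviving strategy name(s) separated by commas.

I, III

Column II is eliminated: I beats it against every remaining row (W: 3>2, X: 6>4, Y: 8>3, Z: 1>0).
For General Rowe, Z strictly dominates X on the remaining columns (I: 7>6, III: 3>0, IV: 6>1, V: 4>2); eliminate X.
Column IV is eliminated: III beats it against every remaining row (W: 9>6, Y: 7>2, Z: 9>8).
Column V is eliminated: III beats it against every remaining row (W: 9>6, Y: 7>2, Z: 9>5).
Among the remaining strategies, none is strictly dominated by another pure strategy of the same player, so the elimination stops.
Surviving strategies — General Rowe: {W, Y, Z}; General Cole: {I, III}.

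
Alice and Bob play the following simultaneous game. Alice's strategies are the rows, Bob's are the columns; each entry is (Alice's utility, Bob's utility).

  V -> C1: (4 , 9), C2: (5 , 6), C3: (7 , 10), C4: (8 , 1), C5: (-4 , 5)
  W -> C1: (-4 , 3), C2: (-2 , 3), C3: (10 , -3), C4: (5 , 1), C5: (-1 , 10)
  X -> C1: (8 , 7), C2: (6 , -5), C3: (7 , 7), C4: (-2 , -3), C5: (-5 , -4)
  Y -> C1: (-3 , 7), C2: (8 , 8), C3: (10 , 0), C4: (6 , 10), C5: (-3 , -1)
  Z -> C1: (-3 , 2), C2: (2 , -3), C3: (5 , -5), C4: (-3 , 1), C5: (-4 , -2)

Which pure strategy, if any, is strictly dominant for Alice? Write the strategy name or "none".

none

V fails to dominate W at C3 (7<10).
W fails to dominate V at C1 (-4<4).
X fails to dominate V at C3 (7=7).
Y fails to dominate V at C1 (-3<4).
Z fails to dominate V at C1 (-3<4).
No single strategy dominates all the others.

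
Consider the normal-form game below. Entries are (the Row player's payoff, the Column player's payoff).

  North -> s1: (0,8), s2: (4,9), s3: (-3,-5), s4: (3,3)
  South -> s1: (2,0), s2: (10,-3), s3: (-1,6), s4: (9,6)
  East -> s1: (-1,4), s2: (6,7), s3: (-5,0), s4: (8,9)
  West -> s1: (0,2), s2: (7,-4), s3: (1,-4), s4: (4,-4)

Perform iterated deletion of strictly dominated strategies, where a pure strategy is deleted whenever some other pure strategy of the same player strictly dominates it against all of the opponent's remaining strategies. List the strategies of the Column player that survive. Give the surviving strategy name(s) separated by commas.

The Row player's strategy North is strictly dominated by South (s1: 2>0, s2: 10>4, s3: -1>-3, s4: 9>3) and is removed.
For the Row player, South strictly dominates East on the remaining columns (s1: 2>-1, s2: 10>6, s3: -1>-5, s4: 9>8); eliminate East.
Column s2 is eliminated: s1 beats it against every remaining row (South: 0>-3, West: 2>-4).
Among the remaining strategies, none is strictly dominated by another pure strategy of the same player, so the elimination stops.
Surviving strategies — the Row player: {South, West}; the Column player: {s1, s3, s4}.

s1, s3, s4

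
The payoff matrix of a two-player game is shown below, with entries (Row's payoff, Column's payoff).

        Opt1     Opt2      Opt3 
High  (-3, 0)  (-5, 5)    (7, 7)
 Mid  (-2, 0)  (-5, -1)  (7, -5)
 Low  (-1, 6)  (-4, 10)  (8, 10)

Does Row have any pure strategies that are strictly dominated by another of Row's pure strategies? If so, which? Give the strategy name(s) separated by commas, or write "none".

High, Mid

High: dominated, since Low does at least as well everywhere (Opt1: -1>-3, Opt2: -4>-5, Opt3: 8>7).
Mid: dominated, since Low does at least as well everywhere (Opt1: -1>-2, Opt2: -4>-5, Opt3: 8>7).
Low is not dominated — it holds its own against High at Opt1 (-1>-3); Mid at Opt1 (-1>-2).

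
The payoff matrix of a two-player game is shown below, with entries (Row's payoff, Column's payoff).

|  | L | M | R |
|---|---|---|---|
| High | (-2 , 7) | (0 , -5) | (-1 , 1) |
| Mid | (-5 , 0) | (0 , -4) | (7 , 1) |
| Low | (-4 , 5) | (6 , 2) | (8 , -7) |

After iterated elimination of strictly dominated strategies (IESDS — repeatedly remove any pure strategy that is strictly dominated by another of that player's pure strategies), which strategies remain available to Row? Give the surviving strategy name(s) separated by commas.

For Row, Low strictly dominates Mid on the remaining columns (L: -4>-5, M: 6>0, R: 8>7); eliminate Mid.
For Column, L strictly dominates M on the remaining rows (High: 7>-5, Low: 5>2); eliminate M.
Column's strategy R is strictly dominated by L (High: 7>1, Low: 5>-7) and is removed.
For Row, High strictly dominates Low on the remaining columns (L: -2>-4); eliminate Low.
Among the remaining strategies, none is strictly dominated by another pure strategy of the same player, so the elimination stops.
Surviving strategies — Row: {High}; Column: {L}.

High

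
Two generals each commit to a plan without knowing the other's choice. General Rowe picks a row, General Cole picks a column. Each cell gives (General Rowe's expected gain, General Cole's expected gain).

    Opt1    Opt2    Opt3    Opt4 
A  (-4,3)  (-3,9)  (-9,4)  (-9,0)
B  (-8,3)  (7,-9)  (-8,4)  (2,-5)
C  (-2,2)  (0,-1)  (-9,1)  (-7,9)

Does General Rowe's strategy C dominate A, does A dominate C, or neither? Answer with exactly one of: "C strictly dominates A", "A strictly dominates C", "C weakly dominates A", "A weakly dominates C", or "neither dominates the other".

Compare C to A across every action of General Cole: Opt1: -2>-4, Opt2: 0>-3, Opt3: -9=-9, Opt4: -7>-9.
C is at least as good everywhere and strictly better somewhere (tied only at Opt3), so C weakly but not strictly dominates A.

C weakly dominates A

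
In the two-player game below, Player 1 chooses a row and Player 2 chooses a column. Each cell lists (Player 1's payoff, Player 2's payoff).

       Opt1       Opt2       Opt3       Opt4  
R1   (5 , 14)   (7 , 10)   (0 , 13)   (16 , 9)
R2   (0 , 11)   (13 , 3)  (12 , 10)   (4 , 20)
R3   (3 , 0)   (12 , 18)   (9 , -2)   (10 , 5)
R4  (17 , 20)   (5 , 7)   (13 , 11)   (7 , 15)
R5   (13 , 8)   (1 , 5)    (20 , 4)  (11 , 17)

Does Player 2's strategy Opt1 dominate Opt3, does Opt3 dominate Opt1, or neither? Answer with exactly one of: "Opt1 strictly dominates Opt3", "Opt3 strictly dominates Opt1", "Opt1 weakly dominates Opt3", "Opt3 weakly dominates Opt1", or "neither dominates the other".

Compare Opt1 to Opt3 across each choice by Player 1: R1: 14>13, R2: 11>10, R3: 0>-2, R4: 20>11, R5: 8>4.
Every comparison favours Opt1, so Opt1 strictly dominates Opt3.

Opt1 strictly dominates Opt3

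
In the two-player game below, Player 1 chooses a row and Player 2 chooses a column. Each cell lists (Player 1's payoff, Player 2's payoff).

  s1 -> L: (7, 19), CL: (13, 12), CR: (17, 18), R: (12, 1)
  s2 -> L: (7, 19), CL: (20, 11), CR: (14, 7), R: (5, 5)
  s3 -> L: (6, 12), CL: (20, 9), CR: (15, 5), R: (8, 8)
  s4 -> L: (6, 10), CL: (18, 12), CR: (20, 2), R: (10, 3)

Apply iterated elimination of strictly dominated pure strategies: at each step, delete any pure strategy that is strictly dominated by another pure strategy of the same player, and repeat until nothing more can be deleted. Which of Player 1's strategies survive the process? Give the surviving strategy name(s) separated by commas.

s1, s2

Column CR is eliminated: L beats it against every remaining row (s1: 19>18, s2: 19>7, s3: 12>5, s4: 10>2).
Player 2's strategy R is strictly dominated by L (s1: 19>1, s2: 19>5, s3: 12>8, s4: 10>3) and is removed.
Player 1's strategy s4 is strictly dominated by s2 (L: 7>6, CL: 20>18) and is removed.
Column CL is eliminated: L beats it against every remaining row (s1: 19>12, s2: 19>11, s3: 12>9).
Player 1's strategy s3 is strictly dominated by s1 (L: 7>6) and is removed.
Among the remaining strategies, none is strictly dominated by another pure strategy of the same player, so the elimination stops.
Surviving strategies — Player 1: {s1, s2}; Player 2: {L}.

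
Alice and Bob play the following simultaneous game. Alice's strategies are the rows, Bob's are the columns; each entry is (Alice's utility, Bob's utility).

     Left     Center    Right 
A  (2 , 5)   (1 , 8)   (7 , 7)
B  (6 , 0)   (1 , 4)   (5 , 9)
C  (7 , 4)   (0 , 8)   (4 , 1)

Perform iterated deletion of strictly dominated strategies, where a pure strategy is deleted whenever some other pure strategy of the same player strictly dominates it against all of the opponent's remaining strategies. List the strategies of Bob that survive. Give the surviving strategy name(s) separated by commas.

Column Left is eliminated: Center beats it against every remaining row (A: 8>5, B: 4>0, C: 8>4).
For Alice, A strictly dominates C on the remaining columns (Center: 1>0, Right: 7>4); eliminate C.
Among the remaining strategies, none is strictly dominated by another pure strategy of the same player, so the elimination stops.
Surviving strategies — Alice: {A, B}; Bob: {Center, Right}.

Center, Right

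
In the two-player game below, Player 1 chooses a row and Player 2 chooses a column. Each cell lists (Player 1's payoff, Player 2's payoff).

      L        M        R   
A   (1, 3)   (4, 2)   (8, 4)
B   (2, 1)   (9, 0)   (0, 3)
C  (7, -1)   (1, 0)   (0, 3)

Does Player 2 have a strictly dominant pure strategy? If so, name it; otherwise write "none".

R vs L: A: 4>3, B: 3>1, C: 3>-1.
R vs M: A: 4>2, B: 3>0, C: 3>0.
R strictly beats every other strategy against every opponent action, so it is strictly dominant.

R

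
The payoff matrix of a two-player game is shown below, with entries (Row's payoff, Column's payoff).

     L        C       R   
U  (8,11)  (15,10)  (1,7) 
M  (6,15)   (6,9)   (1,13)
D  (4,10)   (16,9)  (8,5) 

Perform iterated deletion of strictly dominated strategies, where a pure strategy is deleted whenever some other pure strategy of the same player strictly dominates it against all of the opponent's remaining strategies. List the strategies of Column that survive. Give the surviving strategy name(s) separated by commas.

For Column, L strictly dominates C on the remaining rows (U: 11>10, M: 15>9, D: 10>9); eliminate C.
Column's strategy R is strictly dominated by L (U: 11>7, M: 15>13, D: 10>5) and is removed.
Row's strategy M is strictly dominated by U (L: 8>6) and is removed.
For Row, U strictly dominates D on the remaining columns (L: 8>4); eliminate D.
Among the remaining strategies, none is strictly dominated by another pure strategy of the same player, so the elimination stops.
Surviving strategies — Row: {U}; Column: {L}.

L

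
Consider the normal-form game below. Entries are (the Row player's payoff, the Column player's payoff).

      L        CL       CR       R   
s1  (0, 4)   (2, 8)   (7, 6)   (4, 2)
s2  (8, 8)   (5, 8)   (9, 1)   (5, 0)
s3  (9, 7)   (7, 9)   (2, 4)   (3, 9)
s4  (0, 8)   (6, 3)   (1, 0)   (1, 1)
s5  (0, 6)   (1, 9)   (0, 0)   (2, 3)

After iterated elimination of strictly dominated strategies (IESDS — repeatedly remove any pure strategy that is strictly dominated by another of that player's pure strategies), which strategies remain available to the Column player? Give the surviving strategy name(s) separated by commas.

L, CL, R

For the Row player, s2 strictly dominates s1 on the remaining columns (L: 8>0, CL: 5>2, CR: 9>7, R: 5>4); eliminate s1.
For the Row player, s3 strictly dominates s4 on the remaining columns (L: 9>0, CL: 7>6, CR: 2>1, R: 3>1); eliminate s4.
Row s5 is eliminated: s2 beats it against every remaining column (L: 8>0, CL: 5>1, CR: 9>0, R: 5>2).
The Column player's strategy CR is strictly dominated by L (s2: 8>1, s3: 7>4) and is removed.
Among the remaining strategies, none is strictly dominated by another pure strategy of the same player, so the elimination stops.
Surviving strategies — the Row player: {s2, s3}; the Column player: {L, CL, R}.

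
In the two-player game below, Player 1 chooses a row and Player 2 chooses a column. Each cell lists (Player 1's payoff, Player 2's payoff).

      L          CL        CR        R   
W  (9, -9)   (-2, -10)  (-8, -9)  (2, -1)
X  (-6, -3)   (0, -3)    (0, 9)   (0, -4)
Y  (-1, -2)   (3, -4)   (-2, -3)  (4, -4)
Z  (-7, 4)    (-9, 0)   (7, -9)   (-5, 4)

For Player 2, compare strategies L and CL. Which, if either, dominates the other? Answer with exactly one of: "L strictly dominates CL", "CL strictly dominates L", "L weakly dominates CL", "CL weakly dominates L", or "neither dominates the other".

L weakly dominates CL

Compare L to CL across every action of Player 1: W: -9>-10, X: -3=-3, Y: -2>-4, Z: 4>0.
L is at least as good everywhere and strictly better somewhere (tied only at X), so L weakly but not strictly dominates CL.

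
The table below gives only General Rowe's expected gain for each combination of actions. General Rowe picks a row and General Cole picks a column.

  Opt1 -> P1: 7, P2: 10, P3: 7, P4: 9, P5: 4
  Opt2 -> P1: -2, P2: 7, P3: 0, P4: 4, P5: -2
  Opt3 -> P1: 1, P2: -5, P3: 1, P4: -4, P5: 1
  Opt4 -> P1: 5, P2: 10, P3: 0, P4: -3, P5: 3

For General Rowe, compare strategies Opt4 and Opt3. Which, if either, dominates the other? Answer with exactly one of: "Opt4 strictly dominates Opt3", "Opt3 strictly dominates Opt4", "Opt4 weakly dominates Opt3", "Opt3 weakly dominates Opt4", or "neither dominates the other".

neither dominates the other

Compare Opt4 to Opt3 across each opponent action: P1: 5>1, P2: 10>-5, P3: 0<1, P4: -3>-4, P5: 3>1.
Opt4 does better at P1, P2, P4, P5 but worse at P3; neither strategy dominates the other.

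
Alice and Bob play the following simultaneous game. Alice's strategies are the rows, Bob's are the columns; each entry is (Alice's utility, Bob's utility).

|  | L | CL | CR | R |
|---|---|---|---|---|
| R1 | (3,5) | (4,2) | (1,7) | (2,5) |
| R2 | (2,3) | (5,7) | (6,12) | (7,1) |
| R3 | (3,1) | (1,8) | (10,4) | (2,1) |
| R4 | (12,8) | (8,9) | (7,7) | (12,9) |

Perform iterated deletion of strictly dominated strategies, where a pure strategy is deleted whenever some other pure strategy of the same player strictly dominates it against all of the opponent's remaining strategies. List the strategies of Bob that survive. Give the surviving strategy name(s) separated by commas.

For Alice, R4 strictly dominates R1 on the remaining columns (L: 12>3, CL: 8>4, CR: 7>1, R: 12>2); eliminate R1.
Alice's strategy R2 is strictly dominated by R4 (L: 12>2, CL: 8>5, CR: 7>6, R: 12>7) and is removed.
Bob's strategy L is strictly dominated by CL (R3: 8>1, R4: 9>8) and is removed.
Bob's strategy CR is strictly dominated by CL (R3: 8>4, R4: 9>7) and is removed.
For Alice, R4 strictly dominates R3 on the remaining columns (CL: 8>1, R: 12>2); eliminate R3.
Among the remaining strategies, none is strictly dominated by another pure strategy of the same player, so the elimination stops.
Surviving strategies — Alice: {R4}; Bob: {CL, R}.

CL, R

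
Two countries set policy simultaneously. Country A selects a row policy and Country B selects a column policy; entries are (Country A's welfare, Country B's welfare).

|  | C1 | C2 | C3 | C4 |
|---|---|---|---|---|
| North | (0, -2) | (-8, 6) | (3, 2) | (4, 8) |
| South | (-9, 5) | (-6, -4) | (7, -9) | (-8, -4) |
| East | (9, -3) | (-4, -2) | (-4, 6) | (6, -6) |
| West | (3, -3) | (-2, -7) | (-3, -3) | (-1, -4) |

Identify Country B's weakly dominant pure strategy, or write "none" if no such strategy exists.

C1 fails to dominate C2 at North (-2<6).
C2 fails to dominate C1 at South (-4<5).
C3 fails to dominate C1 at South (-9<5).
C4 fails to dominate C1 at South (-4<5).
No single strategy dominates all the others.

none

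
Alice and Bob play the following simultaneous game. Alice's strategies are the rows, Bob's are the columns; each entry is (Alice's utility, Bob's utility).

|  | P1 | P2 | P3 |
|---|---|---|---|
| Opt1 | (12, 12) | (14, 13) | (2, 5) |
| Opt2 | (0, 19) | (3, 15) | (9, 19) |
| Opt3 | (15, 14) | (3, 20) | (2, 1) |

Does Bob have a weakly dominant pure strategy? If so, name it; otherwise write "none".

P1 fails to dominate P2 at Opt1 (12<13).
P2 fails to dominate P1 at Opt2 (15<19).
P3 fails to dominate P1 at Opt1 (5<12).
No single strategy dominates all the others.

none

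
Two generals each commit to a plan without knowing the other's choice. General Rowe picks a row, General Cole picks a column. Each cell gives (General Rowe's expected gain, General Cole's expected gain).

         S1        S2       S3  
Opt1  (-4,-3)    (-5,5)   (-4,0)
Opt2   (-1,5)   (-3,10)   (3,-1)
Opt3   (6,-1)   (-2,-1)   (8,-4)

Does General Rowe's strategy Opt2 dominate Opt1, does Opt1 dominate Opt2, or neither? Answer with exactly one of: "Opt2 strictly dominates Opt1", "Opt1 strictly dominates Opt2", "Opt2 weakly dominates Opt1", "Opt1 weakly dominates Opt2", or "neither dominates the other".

Opt2 strictly dominates Opt1

Compare Opt2 to Opt1 across each opponent action: S1: -1>-4, S2: -3>-5, S3: 3>-4.
Opt2 gives a strictly higher payoff against each opponent action, so Opt2 strictly dominates Opt1.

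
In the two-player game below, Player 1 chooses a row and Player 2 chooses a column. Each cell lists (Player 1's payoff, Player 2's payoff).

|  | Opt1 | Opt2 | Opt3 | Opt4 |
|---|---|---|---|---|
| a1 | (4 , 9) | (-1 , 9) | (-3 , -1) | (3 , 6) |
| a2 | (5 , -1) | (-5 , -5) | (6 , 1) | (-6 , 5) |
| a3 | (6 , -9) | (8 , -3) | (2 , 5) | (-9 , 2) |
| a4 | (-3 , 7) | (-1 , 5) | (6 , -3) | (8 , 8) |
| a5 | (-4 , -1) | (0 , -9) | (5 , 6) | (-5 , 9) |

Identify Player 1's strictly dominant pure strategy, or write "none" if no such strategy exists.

none

a1 fails to dominate a2 at Opt1 (4<5).
a2 fails to dominate a1 at Opt2 (-5<-1).
a3 fails to dominate a1 at Opt4 (-9<3).
a4 fails to dominate a1 at Opt1 (-3<4).
a5 fails to dominate a1 at Opt1 (-4<4).
No single strategy dominates all the others.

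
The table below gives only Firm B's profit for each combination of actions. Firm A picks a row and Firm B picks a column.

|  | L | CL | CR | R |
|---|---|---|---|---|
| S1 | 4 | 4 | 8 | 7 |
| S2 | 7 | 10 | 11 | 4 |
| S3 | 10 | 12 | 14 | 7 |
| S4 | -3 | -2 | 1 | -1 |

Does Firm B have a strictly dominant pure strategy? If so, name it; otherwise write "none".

CR

CR vs L: S1: 8>4, S2: 11>7, S3: 14>10, S4: 1>-3.
CR vs CL: S1: 8>4, S2: 11>10, S3: 14>12, S4: 1>-2.
CR vs R: S1: 8>7, S2: 11>4, S3: 14>7, S4: 1>-1.
CR strictly beats every other strategy against every opponent action, so it is strictly dominant.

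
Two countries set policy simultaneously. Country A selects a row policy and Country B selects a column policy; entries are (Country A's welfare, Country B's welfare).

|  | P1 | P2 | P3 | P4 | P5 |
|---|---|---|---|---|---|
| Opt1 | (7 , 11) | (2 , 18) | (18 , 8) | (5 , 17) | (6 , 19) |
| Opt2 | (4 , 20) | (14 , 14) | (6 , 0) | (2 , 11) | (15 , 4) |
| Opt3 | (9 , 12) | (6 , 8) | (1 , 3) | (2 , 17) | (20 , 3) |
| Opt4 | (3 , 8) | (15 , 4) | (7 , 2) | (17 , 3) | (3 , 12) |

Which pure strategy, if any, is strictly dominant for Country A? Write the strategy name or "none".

Opt1 fails to dominate Opt2 at P2 (2<14).
Opt2 fails to dominate Opt1 at P1 (4<7).
Opt3 fails to dominate Opt1 at P3 (1<18).
Opt4 fails to dominate Opt1 at P1 (3<7).
No single strategy dominates all the others.

none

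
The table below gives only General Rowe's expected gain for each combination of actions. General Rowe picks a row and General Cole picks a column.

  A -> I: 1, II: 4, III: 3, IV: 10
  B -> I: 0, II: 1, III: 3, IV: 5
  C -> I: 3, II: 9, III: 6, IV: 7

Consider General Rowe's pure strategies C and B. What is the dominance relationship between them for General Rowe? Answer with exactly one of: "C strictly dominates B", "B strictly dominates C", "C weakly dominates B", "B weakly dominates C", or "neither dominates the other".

Compare C to B across each choice by General Cole: I: 3>0, II: 9>1, III: 6>3, IV: 7>5.
C gives a strictly higher payoff against each choice by General Cole, so C strictly dominates B.

C strictly dominates B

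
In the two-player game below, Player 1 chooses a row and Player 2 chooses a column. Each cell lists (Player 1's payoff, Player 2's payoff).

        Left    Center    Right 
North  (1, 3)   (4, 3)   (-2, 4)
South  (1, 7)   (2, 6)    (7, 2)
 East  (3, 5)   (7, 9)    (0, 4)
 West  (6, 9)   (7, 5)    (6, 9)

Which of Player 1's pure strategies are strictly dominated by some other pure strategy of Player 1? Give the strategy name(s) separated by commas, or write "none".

North: dominated, since East does at least as well everywhere (Left: 3>1, Center: 7>4, Right: 0>-2).
South: no other strategy beats it everywhere (North at Left (1=1); East at Right (7>0); West at Right (7>6)).
Nothing dominates East: North at Left (3>1); South at Left (3>1); West at Center (7=7).
Nothing dominates West: North at Left (6>1); South at Left (6>1); East at Left (6>3).

North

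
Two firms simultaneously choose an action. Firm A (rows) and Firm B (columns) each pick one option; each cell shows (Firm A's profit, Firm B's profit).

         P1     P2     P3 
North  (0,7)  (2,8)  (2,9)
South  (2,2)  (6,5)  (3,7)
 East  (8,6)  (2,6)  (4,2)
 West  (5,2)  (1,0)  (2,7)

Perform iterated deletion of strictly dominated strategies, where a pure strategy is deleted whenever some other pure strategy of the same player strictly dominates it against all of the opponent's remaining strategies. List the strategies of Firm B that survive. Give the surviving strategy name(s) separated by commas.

P1, P2, P3

Row North is eliminated: South beats it against every remaining column (P1: 2>0, P2: 6>2, P3: 3>2).
Firm A's strategy West is strictly dominated by East (P1: 8>5, P2: 2>1, P3: 4>2) and is removed.
Among the remaining strategies, none is strictly dominated by another pure strategy of the same player, so the elimination stops.
Surviving strategies — Firm A: {South, East}; Firm B: {P1, P2, P3}.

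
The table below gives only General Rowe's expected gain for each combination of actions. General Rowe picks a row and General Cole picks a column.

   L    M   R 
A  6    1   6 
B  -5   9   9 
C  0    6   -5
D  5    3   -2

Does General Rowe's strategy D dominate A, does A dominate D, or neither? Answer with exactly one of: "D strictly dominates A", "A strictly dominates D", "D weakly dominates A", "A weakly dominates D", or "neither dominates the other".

D's payoffs vs A's, by General Cole's action — L: 5<6, M: 3>1, R: -2<6.
D does better at M but worse at L, R; neither strategy dominates the other.

neither dominates the other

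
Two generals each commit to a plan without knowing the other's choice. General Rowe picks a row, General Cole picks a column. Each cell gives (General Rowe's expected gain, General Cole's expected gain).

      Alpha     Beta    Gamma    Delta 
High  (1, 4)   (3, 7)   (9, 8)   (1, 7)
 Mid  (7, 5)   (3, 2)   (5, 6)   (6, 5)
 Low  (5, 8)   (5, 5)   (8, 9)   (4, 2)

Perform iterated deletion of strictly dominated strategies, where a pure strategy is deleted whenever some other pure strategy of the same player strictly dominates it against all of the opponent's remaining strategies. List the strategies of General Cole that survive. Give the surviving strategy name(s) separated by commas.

Gamma

General Cole's strategy Alpha is strictly dominated by Gamma (High: 8>4, Mid: 6>5, Low: 9>8) and is removed.
Column Beta is eliminated: Gamma beats it against every remaining row (High: 8>7, Mid: 6>2, Low: 9>5).
General Cole's strategy Delta is strictly dominated by Gamma (High: 8>7, Mid: 6>5, Low: 9>2) and is removed.
For General Rowe, High strictly dominates Mid on the remaining columns (Gamma: 9>5); eliminate Mid.
For General Rowe, High strictly dominates Low on the remaining columns (Gamma: 9>8); eliminate Low.
Among the remaining strategies, none is strictly dominated by another pure strategy of the same player, so the elimination stops.
Surviving strategies — General Rowe: {High}; General Cole: {Gamma}.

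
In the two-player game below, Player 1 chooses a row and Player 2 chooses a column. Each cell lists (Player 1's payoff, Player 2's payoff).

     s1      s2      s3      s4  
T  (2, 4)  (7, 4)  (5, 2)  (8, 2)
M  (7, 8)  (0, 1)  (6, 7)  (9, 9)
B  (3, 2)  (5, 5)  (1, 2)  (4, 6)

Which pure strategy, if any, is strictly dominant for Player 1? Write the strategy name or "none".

T fails to dominate M at s1 (2<7).
M fails to dominate T at s2 (0<7).
B fails to dominate T at s2 (5<7).
No single strategy dominates all the others.

none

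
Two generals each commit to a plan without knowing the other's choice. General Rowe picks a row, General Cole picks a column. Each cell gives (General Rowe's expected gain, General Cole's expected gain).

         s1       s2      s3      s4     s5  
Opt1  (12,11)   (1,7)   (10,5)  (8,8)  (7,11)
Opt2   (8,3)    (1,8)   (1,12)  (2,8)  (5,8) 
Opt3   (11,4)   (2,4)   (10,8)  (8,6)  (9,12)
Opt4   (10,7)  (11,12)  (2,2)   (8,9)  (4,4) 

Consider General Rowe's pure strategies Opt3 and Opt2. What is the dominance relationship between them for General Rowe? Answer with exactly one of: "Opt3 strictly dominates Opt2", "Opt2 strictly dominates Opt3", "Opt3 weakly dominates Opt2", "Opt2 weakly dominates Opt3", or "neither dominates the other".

Opt3's payoffs vs Opt2's, by General Cole's action — s1: 11>8, s2: 2>1, s3: 10>1, s4: 8>2, s5: 9>5.
Every comparison favours Opt3, so Opt3 strictly dominates Opt2.

Opt3 strictly dominates Opt2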